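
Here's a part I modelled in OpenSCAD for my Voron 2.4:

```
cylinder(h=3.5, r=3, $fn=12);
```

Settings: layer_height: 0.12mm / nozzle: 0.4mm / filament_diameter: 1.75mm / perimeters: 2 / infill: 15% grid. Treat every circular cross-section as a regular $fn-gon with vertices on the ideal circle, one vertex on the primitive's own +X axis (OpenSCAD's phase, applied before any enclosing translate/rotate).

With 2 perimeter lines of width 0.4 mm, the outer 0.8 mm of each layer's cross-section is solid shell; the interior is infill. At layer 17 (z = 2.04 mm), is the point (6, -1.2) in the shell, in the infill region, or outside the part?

At z = 2.04 mm: the r=3 cylinder contributes a regular 12-gon of circumradius 3. Overall, the cross-section is a single solid region. The nearest boundary edge runs (2.60, -1.50)→(3.00, 0.00); distance from the point to it = 3.21 mm. The point is not inside any of the regions above, so it lies outside the cross-section (3.21 mm from the nearest boundary).

outside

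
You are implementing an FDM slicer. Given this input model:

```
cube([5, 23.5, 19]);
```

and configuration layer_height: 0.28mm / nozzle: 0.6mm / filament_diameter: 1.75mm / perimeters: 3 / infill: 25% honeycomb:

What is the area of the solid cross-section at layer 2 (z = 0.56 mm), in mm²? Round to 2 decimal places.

117.50 mm²

At z = 0.56 mm: the 5×23.5 cube contributes its full rectangle (area 117.50 mm²). Overall, the cross-section is a single solid region. Net area = 117.50 mm².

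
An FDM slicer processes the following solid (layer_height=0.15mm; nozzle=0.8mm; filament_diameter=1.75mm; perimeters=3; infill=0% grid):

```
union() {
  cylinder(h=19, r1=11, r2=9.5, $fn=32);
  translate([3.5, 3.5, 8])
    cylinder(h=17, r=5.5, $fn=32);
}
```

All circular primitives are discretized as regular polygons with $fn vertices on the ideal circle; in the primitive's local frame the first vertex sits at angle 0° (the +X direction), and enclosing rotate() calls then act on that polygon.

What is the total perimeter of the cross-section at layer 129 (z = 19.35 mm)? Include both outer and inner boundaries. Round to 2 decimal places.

34.50 mm

At z = 19.35 mm: the cone is absent (z outside [0, 19]); the r=5.5 cylinder at (3.5, 3.5) contributes a regular 32-gon of circumradius 5.5 (perimeter = 2·32·5.500·sin(180°/32) = 34.50 mm); Merging all regions: only the r=5.5 cylinder at (3.5, 3.5) is present, so the union is just that shape — boundary = 34.50 mm. Overall, the cross-section is a single solid region. Total boundary length (outer) = 34.50 mm.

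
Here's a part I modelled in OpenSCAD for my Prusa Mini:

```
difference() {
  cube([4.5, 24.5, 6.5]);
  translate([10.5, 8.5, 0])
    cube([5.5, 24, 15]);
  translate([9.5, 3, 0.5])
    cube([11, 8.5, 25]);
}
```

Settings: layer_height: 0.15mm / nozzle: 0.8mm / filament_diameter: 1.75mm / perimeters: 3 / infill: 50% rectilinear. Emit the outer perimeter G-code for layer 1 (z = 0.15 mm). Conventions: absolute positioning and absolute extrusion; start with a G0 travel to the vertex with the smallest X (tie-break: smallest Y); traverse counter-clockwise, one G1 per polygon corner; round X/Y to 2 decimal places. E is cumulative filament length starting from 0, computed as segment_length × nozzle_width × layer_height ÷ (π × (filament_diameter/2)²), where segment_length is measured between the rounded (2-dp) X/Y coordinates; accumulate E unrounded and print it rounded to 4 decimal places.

G0 X0.00 Y0.00 Z0.15
G1 X4.50 Y0.00 E0.2245
G1 X4.50 Y24.50 E1.4468
G1 X0.00 Y24.50 E1.6713
G1 X0.00 Y0.00 E2.8936

At z = 0.15 mm: the 4.5×24.5 cube contributes its full rectangle; the cube at (10.5, 8.5) (footprint 5.5×24) is included at this height; the cube at (9.5, 3) does not reach this height (z outside [0.5, 25.5]); After the difference (first − rest): starting from the 4.5×24.5 cube, the 5.5×24 cube at (10.5, 8.5) misses the remaining region (no effect) — 1 connected region. The outline is a single polygon with 4 vertices. Extrusion per mm of travel: 0.8 × 0.15 / (π × 0.875²) = 0.049890. Accumulating E over each segment gives final E = 2.8936.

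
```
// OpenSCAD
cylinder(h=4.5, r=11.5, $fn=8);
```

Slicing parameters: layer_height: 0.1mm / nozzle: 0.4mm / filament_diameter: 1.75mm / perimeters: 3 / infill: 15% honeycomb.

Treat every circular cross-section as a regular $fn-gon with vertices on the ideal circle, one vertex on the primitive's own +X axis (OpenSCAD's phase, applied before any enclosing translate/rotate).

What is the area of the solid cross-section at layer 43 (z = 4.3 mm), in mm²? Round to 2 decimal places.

374.06 mm²

At z = 4.3 mm: the r=11.5 cylinder gives a regular 8-gon of circumradius 11.5 (constant along its height) (area = (8/2)·11.500²·sin(360°/8) = 374.06 mm²). Overall, the cross-section is a single solid region. Net area = 374.06 mm².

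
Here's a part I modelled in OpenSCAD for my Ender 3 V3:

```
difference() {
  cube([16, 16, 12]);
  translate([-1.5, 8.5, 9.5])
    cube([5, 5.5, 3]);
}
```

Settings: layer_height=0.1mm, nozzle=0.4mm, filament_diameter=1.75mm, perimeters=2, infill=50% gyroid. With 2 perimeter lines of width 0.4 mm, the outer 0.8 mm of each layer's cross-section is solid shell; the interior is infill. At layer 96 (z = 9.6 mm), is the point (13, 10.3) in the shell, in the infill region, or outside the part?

At z = 9.6 mm: the cube is present — its section is the full 16×16 rectangle; the cube at (-1.5, 8.5) is present — its section is the full 5×5.5 rectangle; Taking the first minus the rest: starting from the 16×16 cube, the 5×5.5 cube at (-1.5, 8.5) partially overlaps it — only the 19.25 mm² overlap (of its 27.50 mm²) is removed, clipping the outline — 1 connected region. Overall, the cross-section is a single solid region. The nearest boundary edge runs (16.00, 16.00)→(16.00, 0.00); distance from the point to it = 3.00 mm. The point is inside the cross-section and 3.00 mm from the nearest boundary — more than the 0.8 mm shell width (2 × 0.4), so it's in the infill interior.

infill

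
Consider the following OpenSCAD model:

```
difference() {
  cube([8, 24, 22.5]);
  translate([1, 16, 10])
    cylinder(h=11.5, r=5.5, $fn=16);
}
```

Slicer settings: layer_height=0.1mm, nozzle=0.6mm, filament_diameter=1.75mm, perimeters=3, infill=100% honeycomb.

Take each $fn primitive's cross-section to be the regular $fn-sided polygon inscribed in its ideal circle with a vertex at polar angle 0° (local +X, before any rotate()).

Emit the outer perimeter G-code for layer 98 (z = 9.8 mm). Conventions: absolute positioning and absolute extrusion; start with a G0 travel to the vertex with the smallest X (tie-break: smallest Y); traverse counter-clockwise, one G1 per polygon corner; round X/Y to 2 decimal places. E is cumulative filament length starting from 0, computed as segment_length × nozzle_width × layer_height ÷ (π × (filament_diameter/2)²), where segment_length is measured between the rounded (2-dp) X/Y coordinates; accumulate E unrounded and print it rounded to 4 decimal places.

G0 X0.00 Y0.00 Z9.80
G1 X8.00 Y0.00 E0.1996
G1 X8.00 Y24.00 E0.7982
G1 X0.00 Y24.00 E0.9978
G1 X0.00 Y0.00 E1.5965

At z = 9.8 mm: the 8×24 cube contributes its full rectangle; the cylinder at (1, 16) is not intersected at this z (z outside [10, 21.5]); Subtracting the remaining from the first: none of the subtracted shapes is present at this height, so the 8×24 cube is unchanged — 1 connected region. The outline is a single polygon with 4 vertices. Extrusion per mm of travel: 0.6 × 0.1 / (π × 0.875²) = 0.024945. Accumulating E over each segment gives final E = 1.5965.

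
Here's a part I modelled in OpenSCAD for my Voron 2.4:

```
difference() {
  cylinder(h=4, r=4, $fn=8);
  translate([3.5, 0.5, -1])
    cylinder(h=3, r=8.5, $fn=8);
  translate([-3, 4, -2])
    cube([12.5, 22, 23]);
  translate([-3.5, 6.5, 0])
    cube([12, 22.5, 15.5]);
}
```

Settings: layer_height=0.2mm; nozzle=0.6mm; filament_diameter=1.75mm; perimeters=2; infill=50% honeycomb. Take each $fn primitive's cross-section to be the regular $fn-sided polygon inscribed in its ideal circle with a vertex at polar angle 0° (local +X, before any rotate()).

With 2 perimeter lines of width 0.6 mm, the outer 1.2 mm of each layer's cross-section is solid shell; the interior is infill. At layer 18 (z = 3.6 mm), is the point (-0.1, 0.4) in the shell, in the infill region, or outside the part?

infill

At z = 3.6 mm: the r=4 cylinder gives a regular 8-gon of circumradius 4 (constant along its height); the cylinder at (3.5, 0.5) does not reach this height (z outside [-1, 2]); the cube at (-3, 4) is present — its section is the full 12.5×22 rectangle; the cube at (-3.5, 6.5) (footprint 12×22.5) is included at this height; Taking the first minus the rest: starting from the r=4 cylinder, the 12.5×22 cube at (-3, 4) misses the remaining region (no effect); the 12×22.5 cube at (-3.5, 6.5) misses the remaining region (no effect) — 1 connected region. Overall, the cross-section is a single solid region. The nearest boundary edge runs (-2.83, 2.83)→(0.00, 4.00); distance from the point to it = 3.29 mm. The point is inside the cross-section and 3.29 mm from the nearest boundary — more than the 1.2 mm shell width (2 × 0.6), so it's in the infill interior.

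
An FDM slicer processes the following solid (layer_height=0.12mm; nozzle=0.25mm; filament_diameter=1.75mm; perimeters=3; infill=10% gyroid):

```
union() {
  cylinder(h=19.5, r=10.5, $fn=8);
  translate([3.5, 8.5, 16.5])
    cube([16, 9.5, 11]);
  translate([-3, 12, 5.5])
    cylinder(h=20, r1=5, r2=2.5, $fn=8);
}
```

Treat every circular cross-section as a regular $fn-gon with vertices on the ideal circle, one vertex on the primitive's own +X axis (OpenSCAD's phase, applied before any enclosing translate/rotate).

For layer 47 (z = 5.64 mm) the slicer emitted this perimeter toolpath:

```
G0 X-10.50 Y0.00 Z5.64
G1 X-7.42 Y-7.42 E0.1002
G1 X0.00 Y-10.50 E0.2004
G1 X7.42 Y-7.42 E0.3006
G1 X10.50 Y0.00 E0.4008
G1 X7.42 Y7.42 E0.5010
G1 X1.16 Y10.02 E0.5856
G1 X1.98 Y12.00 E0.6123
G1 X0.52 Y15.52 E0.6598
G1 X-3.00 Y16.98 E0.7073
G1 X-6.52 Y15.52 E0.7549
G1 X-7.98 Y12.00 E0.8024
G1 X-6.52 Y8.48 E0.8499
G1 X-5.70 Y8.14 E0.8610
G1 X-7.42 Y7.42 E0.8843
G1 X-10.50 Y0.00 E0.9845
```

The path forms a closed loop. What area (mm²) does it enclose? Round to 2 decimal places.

Apply the shoelace formula to the sequence of (X, Y) vertices; enclosed area = 370.43 mm².

370.43 mm²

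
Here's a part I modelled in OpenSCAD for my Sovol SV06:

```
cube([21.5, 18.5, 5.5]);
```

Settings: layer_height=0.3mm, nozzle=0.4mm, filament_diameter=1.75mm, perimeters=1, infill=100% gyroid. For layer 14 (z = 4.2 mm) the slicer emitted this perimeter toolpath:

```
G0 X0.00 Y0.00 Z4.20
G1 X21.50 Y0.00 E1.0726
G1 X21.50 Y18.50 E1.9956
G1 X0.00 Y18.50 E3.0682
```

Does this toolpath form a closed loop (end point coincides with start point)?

Start point (G0): (0.00, 0.00). End point (last G1): the path does not return to the start — open.

no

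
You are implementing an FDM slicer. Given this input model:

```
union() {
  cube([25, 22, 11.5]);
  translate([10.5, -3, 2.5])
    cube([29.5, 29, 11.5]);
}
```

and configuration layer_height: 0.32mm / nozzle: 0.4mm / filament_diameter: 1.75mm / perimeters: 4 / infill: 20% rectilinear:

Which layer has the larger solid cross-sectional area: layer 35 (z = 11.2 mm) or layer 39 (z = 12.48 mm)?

Layer 35 (z = 11.2): the cube (footprint 25×22) is included at this height (area 550.00 mm²); the cube at (10.5, -3) is present — its section is the full 29.5×29 rectangle (area 855.50 mm²); Taking the union: the regions partially overlap — summed areas 1405.50 mm² minus the doubly-counted overlap 319.00 mm² gives 1086.50 mm² — area = 1086.50 mm². So its area = 1086.50 mm². Layer 39 (z = 12.48): the cube is not intersected at this z (z outside [0, 11.5]); the cube at (10.5, -3) is present — its section is the full 29.5×29 rectangle (area 855.50 mm²); Combining (union): only the 29.5×29 cube at (10.5, -3) is present, so the union is just that shape — area = 855.50 mm². So its area = 855.50 mm². Layer 35 is larger (1086.50 vs 855.50 mm²).

layer 35 (z = 11.2 mm)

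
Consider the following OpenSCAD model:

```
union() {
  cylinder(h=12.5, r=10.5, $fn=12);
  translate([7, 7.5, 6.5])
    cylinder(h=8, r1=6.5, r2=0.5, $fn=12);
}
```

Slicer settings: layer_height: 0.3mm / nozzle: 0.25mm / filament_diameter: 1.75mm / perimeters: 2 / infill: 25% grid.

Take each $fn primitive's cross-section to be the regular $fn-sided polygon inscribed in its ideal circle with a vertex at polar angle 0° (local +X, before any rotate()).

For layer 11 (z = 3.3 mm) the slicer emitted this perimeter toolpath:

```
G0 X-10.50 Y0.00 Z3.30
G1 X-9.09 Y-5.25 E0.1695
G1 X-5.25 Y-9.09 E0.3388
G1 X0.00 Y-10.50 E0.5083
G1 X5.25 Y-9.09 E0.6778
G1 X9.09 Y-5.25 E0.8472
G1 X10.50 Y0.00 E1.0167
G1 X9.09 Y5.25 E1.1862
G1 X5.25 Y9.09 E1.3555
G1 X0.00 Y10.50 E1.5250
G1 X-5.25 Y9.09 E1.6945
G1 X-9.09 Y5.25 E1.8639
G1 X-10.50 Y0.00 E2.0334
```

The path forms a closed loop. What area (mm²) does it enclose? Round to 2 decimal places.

Apply the shoelace formula to the sequence of (X, Y) vertices; enclosed area = 330.63 mm².

330.63 mm²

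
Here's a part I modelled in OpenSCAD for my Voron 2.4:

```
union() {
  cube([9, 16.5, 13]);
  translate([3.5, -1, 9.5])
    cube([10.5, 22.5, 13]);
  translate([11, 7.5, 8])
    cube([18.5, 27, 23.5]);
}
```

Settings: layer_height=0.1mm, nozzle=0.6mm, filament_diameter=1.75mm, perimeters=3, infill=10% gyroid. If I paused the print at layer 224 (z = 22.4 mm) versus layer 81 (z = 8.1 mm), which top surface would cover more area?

Layer 224 (z = 22.4): the cube is not intersected at this z (z outside [0, 13]); the cube at (3.5, -1) (footprint 10.5×22.5) is included at this height (area 236.25 mm²); the cube at (11, 7.5) is present — its section is the full 18.5×27 rectangle (area 499.50 mm²); Taking the union: the regions partially overlap — summed areas 735.75 mm² minus the doubly-counted overlap 42.00 mm² gives 693.75 mm² — area = 693.75 mm². So its area = 693.75 mm². Layer 81 (z = 8.1): the 9×16.5 cube contributes its full rectangle (area 148.50 mm²); the cube at (3.5, -1) is absent (z outside [9.5, 22.5]); the cube at (11, 7.5) (footprint 18.5×27) is included at this height (area 499.50 mm²); Merging all regions: the 2 present regions are separate (no shared area or edge), so areas and boundary lengths simply add and each stays a separate island — area = 648.00 mm². So its area = 648.00 mm². Layer 224 is larger (693.75 vs 648.00 mm²).

layer 224 (z = 22.4 mm)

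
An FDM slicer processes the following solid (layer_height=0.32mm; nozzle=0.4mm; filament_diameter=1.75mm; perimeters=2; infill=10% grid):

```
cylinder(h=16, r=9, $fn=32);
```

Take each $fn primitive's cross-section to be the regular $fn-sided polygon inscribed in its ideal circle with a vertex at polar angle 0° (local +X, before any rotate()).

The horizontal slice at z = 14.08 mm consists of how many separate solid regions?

At z = 14.08 mm: the r=9 cylinder gives a regular 32-gon of circumradius 9 (constant along its height). The result has 1 disconnected region.

1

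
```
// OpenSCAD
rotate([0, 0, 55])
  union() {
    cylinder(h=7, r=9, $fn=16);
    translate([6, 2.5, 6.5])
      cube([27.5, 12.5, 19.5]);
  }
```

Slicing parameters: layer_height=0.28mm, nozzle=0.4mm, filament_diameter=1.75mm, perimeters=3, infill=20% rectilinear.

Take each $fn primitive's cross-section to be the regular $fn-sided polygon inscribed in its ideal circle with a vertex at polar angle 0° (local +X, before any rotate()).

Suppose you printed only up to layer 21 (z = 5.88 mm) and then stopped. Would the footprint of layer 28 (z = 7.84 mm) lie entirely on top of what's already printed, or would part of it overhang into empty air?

Compare the two slices. At z = 5.88: the r=9 cylinder gives a regular 16-gon of circumradius 9 (constant along its height) (area = (16/2)·9.000²·sin(360°/16) = 247.98 mm²); the cube at (6, 2.5) is not intersected at this z (z outside [6.5, 26]); Combining (union): only the r=9 cylinder is present, so the union is just that shape — area = 247.98 mm²; (whole slice rotated 55° about Z — lengths, areas and connectivity unchanged). At z = 7.84: the cylinder is not intersected at this z (z outside [0, 7]); the cube at (6, 2.5) (footprint 27.5×12.5) is included at this height (area 343.75 mm²); Merging all regions: only the 27.5×12.5 cube at (6, 2.5) is present, so the union is just that shape — area = 343.75 mm²; (whole slice rotated 55° about Z — lengths, areas and connectivity unchanged). Checking containment: at z = 7.84 the cross-section extends beyond the z = 5.88 cross-section by about 337.52 mm².

part overhangs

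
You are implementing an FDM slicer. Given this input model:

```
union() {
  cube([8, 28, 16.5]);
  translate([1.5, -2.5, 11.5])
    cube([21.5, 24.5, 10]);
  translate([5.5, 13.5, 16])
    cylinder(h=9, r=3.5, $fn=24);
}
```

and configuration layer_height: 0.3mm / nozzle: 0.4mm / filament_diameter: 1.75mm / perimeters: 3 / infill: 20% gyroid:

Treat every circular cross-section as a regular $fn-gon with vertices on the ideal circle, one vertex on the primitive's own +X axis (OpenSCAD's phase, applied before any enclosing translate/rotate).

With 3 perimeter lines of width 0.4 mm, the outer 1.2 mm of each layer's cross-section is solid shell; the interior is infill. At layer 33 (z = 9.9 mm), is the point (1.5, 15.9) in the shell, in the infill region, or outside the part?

At z = 9.9 mm: the cube (footprint 8×28) is included at this height; the cube at (1.5, -2.5) is not intersected at this z (z outside [11.5, 21.5]); the cylinder at (5.5, 13.5) does not reach this height (z outside [16, 25]); Merging all regions: only the 8×28 cube is present, so the union is just that shape — 1 connected region. Overall, the cross-section is a single solid region. The nearest boundary edge runs (0.00, 28.00)→(0.00, 0.00); distance from the point to it = 1.50 mm. The point is inside the cross-section and 1.50 mm from the nearest boundary — more than the 1.2 mm shell width (3 × 0.4), so it's in the infill interior.

infill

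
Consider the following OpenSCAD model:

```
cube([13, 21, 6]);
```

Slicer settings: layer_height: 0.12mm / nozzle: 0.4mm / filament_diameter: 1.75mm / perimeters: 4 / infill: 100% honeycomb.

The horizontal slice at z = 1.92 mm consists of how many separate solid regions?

1

At z = 1.92 mm: the cube (footprint 13×21) is included at this height. The result has 1 disconnected region.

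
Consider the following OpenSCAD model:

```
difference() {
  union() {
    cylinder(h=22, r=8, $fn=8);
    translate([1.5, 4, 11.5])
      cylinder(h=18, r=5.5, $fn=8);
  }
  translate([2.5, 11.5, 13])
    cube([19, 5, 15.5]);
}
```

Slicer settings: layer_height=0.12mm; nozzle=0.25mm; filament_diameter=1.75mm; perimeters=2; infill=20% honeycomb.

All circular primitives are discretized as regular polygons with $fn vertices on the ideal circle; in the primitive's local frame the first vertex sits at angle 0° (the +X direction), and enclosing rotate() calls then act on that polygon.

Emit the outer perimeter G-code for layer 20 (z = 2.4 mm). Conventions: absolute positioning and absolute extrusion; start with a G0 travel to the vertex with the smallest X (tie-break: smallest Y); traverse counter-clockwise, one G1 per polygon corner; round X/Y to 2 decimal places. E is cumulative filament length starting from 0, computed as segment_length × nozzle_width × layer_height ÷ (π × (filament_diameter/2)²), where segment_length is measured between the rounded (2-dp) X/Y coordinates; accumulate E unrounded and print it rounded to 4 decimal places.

G0 X-8.00 Y0.00 Z2.40
G1 X-5.66 Y-5.66 E0.0764
G1 X0.00 Y-8.00 E0.1528
G1 X5.66 Y-5.66 E0.2292
G1 X8.00 Y0.00 E0.3056
G1 X5.66 Y5.66 E0.3819
G1 X0.00 Y8.00 E0.4583
G1 X-5.66 Y5.66 E0.5347
G1 X-8.00 Y0.00 E0.6111

At z = 2.4 mm: the r=8 cylinder contributes a regular 8-gon of circumradius 8; the cylinder at (1.5, 4) does not reach this height (z outside [11.5, 29.5]); Taking the union: only the r=8 cylinder is present, so the union is just that shape — 1 connected region; the cube at (2.5, 11.5) is not intersected at this z (z outside [13, 28.5]); After the difference (first − rest): none of the subtracted shapes is present at this height, so the result so far is unchanged — 1 connected region. The outline is a single polygon with 8 vertices. Extrusion per mm of travel: 0.25 × 0.12 / (π × 0.875²) = 0.012473. Accumulating E over each segment gives final E = 0.6111.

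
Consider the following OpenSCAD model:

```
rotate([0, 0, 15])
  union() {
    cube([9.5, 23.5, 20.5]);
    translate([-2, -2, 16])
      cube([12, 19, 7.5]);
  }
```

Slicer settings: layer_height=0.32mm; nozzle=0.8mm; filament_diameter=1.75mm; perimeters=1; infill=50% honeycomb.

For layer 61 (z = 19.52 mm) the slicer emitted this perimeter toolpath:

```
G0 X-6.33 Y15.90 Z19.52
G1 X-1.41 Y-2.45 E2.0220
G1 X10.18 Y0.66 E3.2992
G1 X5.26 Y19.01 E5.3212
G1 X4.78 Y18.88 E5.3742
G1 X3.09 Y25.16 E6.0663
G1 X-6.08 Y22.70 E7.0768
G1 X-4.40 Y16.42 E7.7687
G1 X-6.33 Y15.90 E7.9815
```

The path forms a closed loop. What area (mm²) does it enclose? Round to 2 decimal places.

Apply the shoelace formula to the sequence of (X, Y) vertices; enclosed area = 289.75 mm².

289.75 mm²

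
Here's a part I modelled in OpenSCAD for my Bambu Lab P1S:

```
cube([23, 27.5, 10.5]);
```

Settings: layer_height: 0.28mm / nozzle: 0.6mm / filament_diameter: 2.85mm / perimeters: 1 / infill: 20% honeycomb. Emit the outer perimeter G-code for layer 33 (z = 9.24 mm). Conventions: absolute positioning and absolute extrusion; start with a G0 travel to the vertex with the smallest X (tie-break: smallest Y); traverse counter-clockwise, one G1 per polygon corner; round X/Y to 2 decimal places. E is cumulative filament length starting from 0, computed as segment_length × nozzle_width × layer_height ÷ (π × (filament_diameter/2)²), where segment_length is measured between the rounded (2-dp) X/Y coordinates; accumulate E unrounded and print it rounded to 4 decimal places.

G0 X0.00 Y0.00 Z9.24
G1 X23.00 Y0.00 E0.6057
G1 X23.00 Y27.50 E1.3299
G1 X0.00 Y27.50 E1.9356
G1 X0.00 Y0.00 E2.6598

At z = 9.24 mm: the cube is present — its section is the full 23×27.5 rectangle. The outline is a single polygon with 4 vertices. Extrusion per mm of travel: 0.6 × 0.28 / (π × 1.425²) = 0.026335. Accumulating E over each segment gives final E = 2.6598.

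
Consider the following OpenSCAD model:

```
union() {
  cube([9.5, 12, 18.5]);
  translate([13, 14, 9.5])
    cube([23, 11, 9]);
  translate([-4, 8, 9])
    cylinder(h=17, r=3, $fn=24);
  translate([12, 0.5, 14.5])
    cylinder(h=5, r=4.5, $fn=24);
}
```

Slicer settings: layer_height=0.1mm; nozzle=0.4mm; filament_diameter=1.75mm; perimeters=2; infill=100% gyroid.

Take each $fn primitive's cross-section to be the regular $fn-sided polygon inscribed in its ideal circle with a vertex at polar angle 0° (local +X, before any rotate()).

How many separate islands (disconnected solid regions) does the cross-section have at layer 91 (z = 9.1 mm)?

2

At z = 9.1 mm: the cube is present — its section is the full 9.5×12 rectangle; the cube at (13, 14) does not reach this height (z outside [9.5, 18.5]); the r=3 cylinder at (-4, 8) contributes a regular 24-gon of circumradius 3; the cylinder at (12, 0.5) is absent (z outside [14.5, 19.5]); Taking the union: the 2 present regions are separate (no shared area or edge), so areas and boundary lengths simply add and each stays a separate island — 2 connected regions. Overall, the cross-section has 2 separate islands. Island count = 2.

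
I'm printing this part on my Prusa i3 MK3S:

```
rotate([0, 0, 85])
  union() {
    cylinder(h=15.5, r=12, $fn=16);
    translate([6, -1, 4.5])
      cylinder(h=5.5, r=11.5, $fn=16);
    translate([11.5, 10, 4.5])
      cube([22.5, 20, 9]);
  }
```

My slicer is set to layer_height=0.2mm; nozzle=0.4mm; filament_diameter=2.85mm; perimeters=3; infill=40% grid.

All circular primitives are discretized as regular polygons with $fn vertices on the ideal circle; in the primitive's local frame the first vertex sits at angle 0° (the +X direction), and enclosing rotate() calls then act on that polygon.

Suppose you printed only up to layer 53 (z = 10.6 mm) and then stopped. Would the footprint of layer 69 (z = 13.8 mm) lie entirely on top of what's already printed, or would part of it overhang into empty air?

Compare the two slices. At z = 10.6: the r=12 cylinder gives a regular 16-gon of circumradius 12 (constant along its height) (area = (16/2)·12.000²·sin(360°/16) = 440.85 mm²); the cylinder at (6, -1) does not reach this height (z outside [4.5, 10]); the cube at (11.5, 10) (footprint 22.5×20) is included at this height (area 450.00 mm²); Merging all regions: the 2 present regions are separate (no shared area or edge), so areas and boundary lengths simply add and each stays a separate island — area = 890.85 mm²; (rotated 85° about Z; rotation is an isometry so areas/perimeters/island counts are preserved). At z = 13.8: the cylinder: section is a regular 16-gon, circumradius r=12 (area = (16/2)·12.000²·sin(360°/16) = 440.85 mm²); the cylinder at (6, -1) is not intersected at this z (z outside [4.5, 10]); the cube at (11.5, 10) is not intersected at this z (z outside [4.5, 13.5]); Merging all regions: only the r=12 cylinder is present, so the union is just that shape — area = 440.85 mm²; (rotated 85° about Z; rotation is an isometry so areas/perimeters/island counts are preserved). Checking containment: the cross-section at z = 13.8 is a subset of the cross-section at z = 10.6.

entirely on top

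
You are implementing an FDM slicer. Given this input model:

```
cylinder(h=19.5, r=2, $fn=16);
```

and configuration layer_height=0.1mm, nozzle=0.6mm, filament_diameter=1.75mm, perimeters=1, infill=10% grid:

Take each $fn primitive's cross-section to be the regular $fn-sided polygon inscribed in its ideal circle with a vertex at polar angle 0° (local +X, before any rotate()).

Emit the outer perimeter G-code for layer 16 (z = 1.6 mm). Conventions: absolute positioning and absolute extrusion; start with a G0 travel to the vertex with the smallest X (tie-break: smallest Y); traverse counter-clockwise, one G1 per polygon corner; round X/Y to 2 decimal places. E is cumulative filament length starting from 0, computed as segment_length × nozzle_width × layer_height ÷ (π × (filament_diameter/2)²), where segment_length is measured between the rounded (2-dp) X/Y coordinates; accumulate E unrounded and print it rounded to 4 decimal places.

At z = 1.6 mm: the r=2 cylinder gives a regular 16-gon of circumradius 2 (constant along its height). The outline is a single polygon with 16 vertices. Extrusion per mm of travel: 0.6 × 0.1 / (π × 0.875²) = 0.024945. Accumulating E over each segment gives final E = 0.3115.

G0 X-2.00 Y0.00 Z1.60
G1 X-1.85 Y-0.77 E0.0196
G1 X-1.41 Y-1.41 E0.0389
G1 X-0.77 Y-1.85 E0.0583
G1 X0.00 Y-2.00 E0.0779
G1 X0.77 Y-1.85 E0.0975
G1 X1.41 Y-1.41 E0.1168
G1 X1.85 Y-0.77 E0.1362
G1 X2.00 Y0.00 E0.1558
G1 X1.85 Y0.77 E0.1753
G1 X1.41 Y1.41 E0.1947
G1 X0.77 Y1.85 E0.2141
G1 X0.00 Y2.00 E0.2337
G1 X-0.77 Y1.85 E0.2532
G1 X-1.41 Y1.41 E0.2726
G1 X-1.85 Y0.77 E0.2920
G1 X-2.00 Y0.00 E0.3115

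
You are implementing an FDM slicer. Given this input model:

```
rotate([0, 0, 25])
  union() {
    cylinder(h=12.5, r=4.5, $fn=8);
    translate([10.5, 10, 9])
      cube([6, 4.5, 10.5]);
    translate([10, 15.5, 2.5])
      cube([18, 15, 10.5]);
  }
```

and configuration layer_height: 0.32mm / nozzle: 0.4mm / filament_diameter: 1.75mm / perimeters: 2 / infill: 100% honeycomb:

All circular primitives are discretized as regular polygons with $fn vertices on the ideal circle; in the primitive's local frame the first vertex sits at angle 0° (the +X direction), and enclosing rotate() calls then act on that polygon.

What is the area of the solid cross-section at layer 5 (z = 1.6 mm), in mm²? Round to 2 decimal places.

At z = 1.6 mm: the cylinder: section is a regular 8-gon, circumradius r=4.5 (area = (8/2)·4.500²·sin(360°/8) = 57.28 mm²); the cube at (10.5, 10) is absent (z outside [9, 19.5]); the cube at (10, 15.5) is absent (z outside [2.5, 13]); Combining (union): only the r=4.5 cylinder is present, so the union is just that shape — area = 57.28 mm²; (rotated 25° about Z; rotation is an isometry so areas/perimeters/island counts are preserved). Overall, the cross-section is a single solid region. Net area = 57.28 mm².

57.28 mm²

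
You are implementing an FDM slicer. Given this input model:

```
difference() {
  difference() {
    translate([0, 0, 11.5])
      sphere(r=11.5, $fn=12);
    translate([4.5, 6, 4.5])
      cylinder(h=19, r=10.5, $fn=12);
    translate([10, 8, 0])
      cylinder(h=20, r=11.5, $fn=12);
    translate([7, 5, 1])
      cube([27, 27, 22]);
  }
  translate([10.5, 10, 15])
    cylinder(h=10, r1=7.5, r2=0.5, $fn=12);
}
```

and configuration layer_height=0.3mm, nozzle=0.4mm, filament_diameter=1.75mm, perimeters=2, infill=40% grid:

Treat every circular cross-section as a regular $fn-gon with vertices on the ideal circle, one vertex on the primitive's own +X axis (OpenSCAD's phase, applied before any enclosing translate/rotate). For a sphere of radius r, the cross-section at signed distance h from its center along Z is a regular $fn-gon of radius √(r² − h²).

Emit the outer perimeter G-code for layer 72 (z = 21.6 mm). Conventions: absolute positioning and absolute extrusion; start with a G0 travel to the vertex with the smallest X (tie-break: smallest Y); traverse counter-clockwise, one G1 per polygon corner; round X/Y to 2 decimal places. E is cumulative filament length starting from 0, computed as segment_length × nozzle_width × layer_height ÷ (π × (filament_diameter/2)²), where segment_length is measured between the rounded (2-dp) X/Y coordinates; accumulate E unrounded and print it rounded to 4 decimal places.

At z = 21.6 mm: the sphere: section is a regular 12-gon, circumradius = √(r²−h²) = √(11.5²−10.1²) = 5.499; the cylinder at (4.5, 6): section is a regular 12-gon, circumradius r=10.5; the cylinder at (10, 8) is absent (z outside [0, 20]); the cube at (7, 5) is present — its section is the full 27×27 rectangle; Taking the first minus the rest: starting from the r=11.5 sphere, the r=10.5 cylinder at (4.5, 6) partially overlaps it — only the 69.62 mm² overlap (of its 330.75 mm²) is removed, clipping the outline; the 27×27 cube at (7, 5) misses the remaining region (no effect) — 1 connected region; the cone at (10.5, 10): at t=0.660 of its height the radius interpolates to r₁+(r₂−r₁)t = 2.880, giving a regular 12-gon of that circumradius; Subtracting the remaining from the first: starting from the result so far, the cone at (10.5, 10) misses the remaining region (no effect) — 1 connected region. The outline is a single polygon with 9 vertices. Extrusion per mm of travel: 0.4 × 0.3 / (π × 0.875²) = 0.049890. Accumulating E over each segment gives final E = 1.2655.

G0 X-5.50 Y0.00 Z21.60
G1 X-4.76 Y-2.75 E0.1421
G1 X-2.75 Y-4.76 E0.2839
G1 X0.00 Y-5.50 E0.4260
G1 X2.75 Y-4.76 E0.5681
G1 X3.33 Y-4.19 E0.6086
G1 X-0.75 Y-3.09 E0.8194
G1 X-4.59 Y0.75 E1.0904
G1 X-4.95 Y2.07 E1.1586
G1 X-5.50 Y0.00 E1.2655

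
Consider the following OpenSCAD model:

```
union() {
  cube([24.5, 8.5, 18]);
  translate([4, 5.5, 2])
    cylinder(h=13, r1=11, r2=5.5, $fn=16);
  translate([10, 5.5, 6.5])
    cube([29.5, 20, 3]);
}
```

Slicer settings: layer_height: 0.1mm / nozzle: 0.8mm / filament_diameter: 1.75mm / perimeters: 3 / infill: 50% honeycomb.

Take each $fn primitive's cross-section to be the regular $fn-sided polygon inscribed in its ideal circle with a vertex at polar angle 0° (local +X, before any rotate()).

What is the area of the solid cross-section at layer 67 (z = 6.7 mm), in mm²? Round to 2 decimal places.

892.61 mm²

At z = 6.7 mm: the cube is present — its section is the full 24.5×8.5 rectangle (area 208.25 mm²); the cone at (4, 5.5): at t=0.362 of its height the radius interpolates to r₁+(r₂−r₁)t = 9.012, giving a regular 16-gon of that circumradius (area = (16/2)·9.012²·sin(360°/16) = 248.62 mm²); the cube at (10, 5.5) (footprint 29.5×20) is included at this height (area 590.00 mm²); Taking the union: the regions partially overlap — summed areas 1046.87 mm² minus the doubly-counted overlap 154.26 mm² gives 892.61 mm² — area = 892.61 mm². Overall, the cross-section is a single solid region. Net area = 892.61 mm².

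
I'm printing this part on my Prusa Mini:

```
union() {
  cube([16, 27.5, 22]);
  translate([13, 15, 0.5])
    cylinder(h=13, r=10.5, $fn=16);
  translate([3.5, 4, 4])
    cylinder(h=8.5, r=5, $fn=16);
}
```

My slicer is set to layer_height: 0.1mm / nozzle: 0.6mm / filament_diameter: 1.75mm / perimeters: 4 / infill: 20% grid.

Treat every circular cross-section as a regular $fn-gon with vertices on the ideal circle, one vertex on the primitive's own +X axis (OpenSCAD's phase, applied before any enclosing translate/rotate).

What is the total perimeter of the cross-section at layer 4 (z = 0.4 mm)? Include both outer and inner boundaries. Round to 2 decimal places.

At z = 0.4 mm: the cube is present — its section is the full 16×27.5 rectangle (perimeter 87.00 mm); the cylinder at (13, 15) is absent (z outside [0.5, 13.5]); the cylinder at (3.5, 4) is absent (z outside [4, 12.5]); Combining (union): only the 16×27.5 cube is present, so the union is just that shape — boundary = 87.00 mm. Overall, the cross-section is a single solid region. Total boundary length (outer) = 87.00 mm.

87.00 mm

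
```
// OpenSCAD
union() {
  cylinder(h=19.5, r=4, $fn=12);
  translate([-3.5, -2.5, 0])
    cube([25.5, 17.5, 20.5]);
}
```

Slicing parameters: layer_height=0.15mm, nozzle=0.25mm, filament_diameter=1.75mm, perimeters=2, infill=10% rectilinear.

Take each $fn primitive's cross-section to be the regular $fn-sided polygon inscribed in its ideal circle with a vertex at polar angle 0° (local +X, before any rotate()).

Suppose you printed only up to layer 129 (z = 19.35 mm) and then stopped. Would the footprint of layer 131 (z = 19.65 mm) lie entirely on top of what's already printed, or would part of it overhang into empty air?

entirely on top

Compare the two slices. At z = 19.35: the cylinder: section is a regular 12-gon, circumradius r=4 (area = (12/2)·4.000²·sin(360°/12) = 48.00 mm²); the cube at (-3.5, -2.5) is present — its section is the full 25.5×17.5 rectangle (area 446.25 mm²); Taking the union: the regions partially overlap — summed areas 494.25 mm² minus the doubly-counted overlap 41.21 mm² gives 453.04 mm² — area = 453.04 mm². At z = 19.65: the cylinder is not intersected at this z (z outside [0, 19.5]); the cube at (-3.5, -2.5) (footprint 25.5×17.5) is included at this height (area 446.25 mm²); Taking the union: only the 25.5×17.5 cube at (-3.5, -2.5) is present, so the union is just that shape — area = 446.25 mm². Checking containment: the cross-section at z = 19.65 is a subset of the cross-section at z = 19.35.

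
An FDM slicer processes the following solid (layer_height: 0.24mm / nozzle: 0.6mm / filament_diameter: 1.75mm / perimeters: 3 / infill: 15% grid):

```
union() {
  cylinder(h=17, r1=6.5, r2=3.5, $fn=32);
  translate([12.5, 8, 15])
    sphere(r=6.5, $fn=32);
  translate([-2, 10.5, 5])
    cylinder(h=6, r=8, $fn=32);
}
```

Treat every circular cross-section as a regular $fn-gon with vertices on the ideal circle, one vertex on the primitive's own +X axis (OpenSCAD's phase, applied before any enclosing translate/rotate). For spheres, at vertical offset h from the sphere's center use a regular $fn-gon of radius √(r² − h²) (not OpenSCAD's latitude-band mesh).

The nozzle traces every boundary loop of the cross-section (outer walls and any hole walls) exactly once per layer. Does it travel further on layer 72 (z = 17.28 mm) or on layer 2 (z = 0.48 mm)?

layer 2 (z = 0.48 mm)

Layer 72 (z = 17.28): the cone is absent (z outside [0, 17]); the r=6.5 sphere at (12.5, 8) slices to a regular 32-gon of circumradius 6.087 (√(r²−h²) with h=2.28 from center) (perimeter = 2·32·6.087·sin(180°/32) = 38.18 mm); the cylinder at (-2, 10.5) does not reach this height (z outside [5, 11]); Merging all regions: only the r=6.5 sphere at (12.5, 8) is present, so the union is just that shape — boundary = 38.18 mm. So its perimeter = 38.18 mm. Layer 2 (z = 0.48): the cone: at t=0.028 of its height the radius interpolates to r₁+(r₂−r₁)t = 6.415, giving a regular 32-gon of that circumradius (perimeter = 2·32·6.415·sin(180°/32) = 40.24 mm); the sphere at (12.5, 8) does not reach this height (|z−center|=14.520 > r=6.5); the cylinder at (-2, 10.5) is absent (z outside [5, 11]); Merging all regions: only the cone is present, so the union is just that shape — boundary = 40.24 mm. So its perimeter = 40.24 mm. Layer 2 is larger (40.24 vs 38.18 mm).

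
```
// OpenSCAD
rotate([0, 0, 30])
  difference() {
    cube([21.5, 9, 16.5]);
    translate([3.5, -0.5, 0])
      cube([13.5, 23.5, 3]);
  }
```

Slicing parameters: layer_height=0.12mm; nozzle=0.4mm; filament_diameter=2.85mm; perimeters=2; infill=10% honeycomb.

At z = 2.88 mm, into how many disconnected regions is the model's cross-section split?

At z = 2.88 mm: the cube is present — its section is the full 21.5×9 rectangle; the 13.5×23.5 cube at (3.5, -0.5) contributes its full rectangle; Taking the first minus the rest: starting from the 21.5×9 cube, the 13.5×23.5 cube at (3.5, -0.5) partially overlaps it — only the 121.50 mm² overlap (of its 317.25 mm²) is removed, clipping the outline — 2 connected regions; (whole slice rotated 30° about Z — lengths, areas and connectivity unchanged). The result has 2 disconnected regions.

2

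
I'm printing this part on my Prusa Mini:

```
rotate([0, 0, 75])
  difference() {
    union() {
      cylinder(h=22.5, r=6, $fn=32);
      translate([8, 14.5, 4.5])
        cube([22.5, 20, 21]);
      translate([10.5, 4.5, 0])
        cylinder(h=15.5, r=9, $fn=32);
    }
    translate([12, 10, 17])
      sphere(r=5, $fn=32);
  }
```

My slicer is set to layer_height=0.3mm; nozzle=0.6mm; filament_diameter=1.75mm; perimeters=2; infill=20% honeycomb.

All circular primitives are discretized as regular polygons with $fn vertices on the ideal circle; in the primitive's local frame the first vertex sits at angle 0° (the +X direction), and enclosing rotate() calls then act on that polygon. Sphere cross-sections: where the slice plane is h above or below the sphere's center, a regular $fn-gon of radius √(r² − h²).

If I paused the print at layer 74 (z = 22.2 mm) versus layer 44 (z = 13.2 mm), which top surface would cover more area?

Layer 74 (z = 22.2): the r=6 cylinder gives a regular 32-gon of circumradius 6 (constant along its height) (area = (32/2)·6.000²·sin(360°/32) = 112.37 mm²); the 22.5×20 cube at (8, 14.5) contributes its full rectangle (area 450.00 mm²); the cylinder at (10.5, 4.5) is absent (z outside [0, 15.5]); Combining (union): the 2 present regions are separate (no shared area or edge), so areas and boundary lengths simply add and each stays a separate island — area = 562.37 mm²; the sphere at (12, 10) does not reach this height (|z−center|=5.200 > r=5); Taking the first minus the rest: none of the subtracted shapes is present at this height, so that combined region is unchanged — area = 562.37 mm²; (rotated 75° about Z; rotation is an isometry so areas/perimeters/island counts are preserved). So its area = 562.37 mm². Layer 44 (z = 13.2): the r=6 cylinder gives a regular 32-gon of circumradius 6 (constant along its height) (area = (32/2)·6.000²·sin(360°/32) = 112.37 mm²); the 22.5×20 cube at (8, 14.5) contributes its full rectangle (area 450.00 mm²); the r=9 cylinder at (10.5, 4.5) contributes a regular 32-gon of circumradius 9 (area = (32/2)·9.000²·sin(360°/32) = 252.84 mm²); Taking the union: the regions partially overlap — summed areas 815.21 mm² minus the doubly-counted overlap 22.63 mm² gives 792.58 mm² — area = 792.58 mm²; the r=5 sphere at (12, 10) slices to a regular 32-gon of circumradius 3.250 (√(r²−h²) with h=3.8 from center) (area = (32/2)·3.250²·sin(360°/32) = 32.96 mm²); Taking the first minus the rest: starting from that combined region (792.58 mm²), the r=5 sphere at (12, 10) lies wholly inside it (removes its full 32.96 mm² and its 20.39 mm outline becomes a hole wall) — area = 759.62 mm²; (whole slice rotated 75° about Z — lengths, areas and connectivity unchanged). So its area = 759.62 mm². Layer 44 is larger (759.62 vs 562.37 mm²).

layer 44 (z = 13.2 mm)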